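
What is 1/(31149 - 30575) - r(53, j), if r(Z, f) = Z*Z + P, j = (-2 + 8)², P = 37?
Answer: -1633603/574 ≈ -2846.0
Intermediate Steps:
j = 36 (j = 6² = 36)
r(Z, f) = 37 + Z² (r(Z, f) = Z*Z + 37 = Z² + 37 = 37 + Z²)
1/(31149 - 30575) - r(53, j) = 1/(31149 - 30575) - (37 + 53²) = 1/574 - (37 + 2809) = 1/574 - 1*2846 = 1/574 - 2846 = -1633603/574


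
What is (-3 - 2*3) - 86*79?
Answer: -6803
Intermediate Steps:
(-3 - 2*3) - 86*79 = (-3 - 6) - 6794 = -9 - 6794 = -6803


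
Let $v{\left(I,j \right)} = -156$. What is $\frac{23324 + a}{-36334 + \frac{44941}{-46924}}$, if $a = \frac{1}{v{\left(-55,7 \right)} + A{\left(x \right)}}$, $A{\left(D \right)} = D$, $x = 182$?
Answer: $- \frac{14227943350}{22164760241} \approx -0.64192$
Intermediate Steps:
$a = \frac{1}{26}$ ($a = \frac{1}{-156 + 182} = \frac{1}{26} \approx 0.038462$)
$\frac{23324 + a}{-36334 + \frac{44941}{-46924}} = \frac{23324 + \frac{1}{26}}{-36334 + \frac{44941}{-46924}} = \frac{606425}{26 \left(-36334 + 44941 \left(- \frac{1}{46924}\right)\right)} = \frac{606425}{26 \left(-36334 - \frac{44941}{46924}\right)} = \frac{606425}{26 \left(- \frac{1704981557}{46924}\right)} = \frac{606425}{26} \left(- \frac{46924}{1704981557}\right) = - \frac{14227943350}{22164760241}$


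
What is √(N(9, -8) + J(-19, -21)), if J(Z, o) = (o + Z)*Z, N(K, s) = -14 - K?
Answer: √737 ≈ 27.148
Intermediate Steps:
J(Z, o) = Z*(Z + o) (J(Z, o) = (Z + o)*Z = Z*(Z + o))
√(N(9, -8) + J(-19, -21)) = √((-14 - 1*9) - 19*(-19 - 21)) = √((-14 - 9) - 19*(-40)) = √(-23 + 760) = √737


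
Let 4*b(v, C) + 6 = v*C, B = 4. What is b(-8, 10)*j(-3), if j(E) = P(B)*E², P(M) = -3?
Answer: 1161/2 ≈ 580.50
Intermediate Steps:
j(E) = -3*E²
b(v, C) = -3/2 + C*v/4 (b(v, C) = -3/2 + (v*C)/4 = -3/2 + (C*v)/4 = -3/2 + C*v/4)
b(-8, 10)*j(-3) = (-3/2 + (¼)*10*(-8))*(-3*(-3)²) = (-3/2 - 20)*(-3*9) = -43/2*(-27) = 1161/2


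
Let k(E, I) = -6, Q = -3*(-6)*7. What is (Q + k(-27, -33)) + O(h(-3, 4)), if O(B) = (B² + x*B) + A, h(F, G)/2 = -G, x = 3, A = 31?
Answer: 191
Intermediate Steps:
Q = 126 (Q = 18*7 = 126)
h(F, G) = -2*G (h(F, G) = 2*(-G) = -2*G)
O(B) = 31 + B² + 3*B (O(B) = (B² + 3*B) + 31 = 31 + B² + 3*B)
(Q + k(-27, -33)) + O(h(-3, 4)) = (126 - 6) + (31 + (-2*4)² + 3*(-2*4)) = 120 + (31 + (-8)² + 3*(-8)) = 120 + (31 + 64 - 24) = 120 + 71 = 191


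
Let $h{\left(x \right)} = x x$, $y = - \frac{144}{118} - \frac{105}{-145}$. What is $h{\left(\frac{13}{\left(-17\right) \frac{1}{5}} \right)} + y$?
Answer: $\frac{6983614}{494479} \approx 14.123$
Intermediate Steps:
$y = - \frac{849}{1711}$ ($y = \left(-144\right) \frac{1}{118} - - \frac{21}{29} = - \frac{72}{59} + \frac{21}{29} = - \frac{849}{1711} \approx -0.4962$)
$h{\left(x \right)} = x^{2}$
$h{\left(\frac{13}{\left(-17\right) \frac{1}{5}} \right)} + y = \left(\frac{13}{\left(-17\right) \frac{1}{5}}\right)^{2} - \frac{849}{1711} = \left(\frac{13}{- \frac{17}{5}}\right)^{2} - \frac{849}{1711} = \left(13 \left(- \frac{5}{17}\right)\right)^{2} - \frac{849}{1711} = \left(- \frac{65}{17}\right)^{2} - \frac{849}{1711} = \frac{4225}{289} - \frac{849}{1711} = \frac{6983614}{494479}$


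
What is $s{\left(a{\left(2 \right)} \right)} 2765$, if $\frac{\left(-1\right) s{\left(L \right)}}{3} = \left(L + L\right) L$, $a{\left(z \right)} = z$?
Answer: $-66360$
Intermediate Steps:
$s{\left(L \right)} = - 6 L^{2}$ ($s{\left(L \right)} = - 3 \left(L + L\right) L = - 3 \cdot 2 L L = - 3 \cdot 2 L^{2} = - 6 L^{2}$)
$s{\left(a{\left(2 \right)} \right)} 2765 = - 6 \cdot 2^{2} \cdot 2765 = \left(-6\right) 4 \cdot 2765 = \left(-24\right) 2765 = -66360$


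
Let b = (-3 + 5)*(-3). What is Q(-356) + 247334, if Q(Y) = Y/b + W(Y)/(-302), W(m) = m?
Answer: 112069714/453 ≈ 2.4739e+5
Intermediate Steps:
b = -6 (b = 2*(-3) = -6)
Q(Y) = -77*Y/453 (Q(Y) = Y/(-6) + Y/(-302) = Y*(-⅙) + Y*(-1/302) = -Y/6 - Y/302 = -77*Y/453)
Q(-356) + 247334 = -77/453*(-356) + 247334 = 27412/453 + 247334 = 112069714/453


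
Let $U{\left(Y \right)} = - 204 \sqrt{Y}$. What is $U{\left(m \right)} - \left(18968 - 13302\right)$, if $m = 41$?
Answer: $-5666 - 204 \sqrt{41} \approx -6972.2$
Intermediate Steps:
$U{\left(m \right)} - \left(18968 - 13302\right) = - 204 \sqrt{41} - \left(18968 - 13302\right) = - 204 \sqrt{41} - 5666 = -5666 - 204 \sqrt{41}$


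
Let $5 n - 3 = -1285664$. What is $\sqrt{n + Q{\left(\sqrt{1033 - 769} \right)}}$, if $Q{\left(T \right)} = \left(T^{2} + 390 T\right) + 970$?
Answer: $\frac{\sqrt{-6397455 + 19500 \sqrt{66}}}{5} \approx 499.56 i$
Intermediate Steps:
$n = - \frac{1285661}{5}$ ($n = \frac{3}{5} + \frac{1}{5} \left(-1285664\right) = \frac{3}{5} - \frac{1285664}{5} = - \frac{1285661}{5} \approx -2.5713 \cdot 10^{5}$)
$Q{\left(T \right)} = 970 + T^{2} + 390 T$
$\sqrt{n + Q{\left(\sqrt{1033 - 769} \right)}} = \sqrt{- \frac{1285661}{5} + \left(970 + \left(\sqrt{1033 - 769}\right)^{2} + 390 \sqrt{1033 - 769}\right)} = \sqrt{- \frac{1285661}{5} + \left(970 + \left(\sqrt{264}\right)^{2} + 390 \sqrt{264}\right)} = \sqrt{- \frac{1285661}{5} + \left(970 + \left(2 \sqrt{66}\right)^{2} + 390 \cdot 2 \sqrt{66}\right)} = \sqrt{- \frac{1285661}{5} + \left(970 + 264 + 780 \sqrt{66}\right)} = \sqrt{- \frac{1285661}{5} + \left(1234 + 780 \sqrt{66}\right)} = \sqrt{- \frac{1279491}{5} + 780 \sqrt{66}}$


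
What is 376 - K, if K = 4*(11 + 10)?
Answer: 292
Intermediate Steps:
K = 84 (K = 4*21 = 84)
376 - K = 376 - 1*84 = 376 - 84 = 292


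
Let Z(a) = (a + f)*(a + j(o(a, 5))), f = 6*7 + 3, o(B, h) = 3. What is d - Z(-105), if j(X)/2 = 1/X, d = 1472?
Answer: -4788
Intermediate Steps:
j(X) = 2/X
f = 45 (f = 42 + 3 = 45)
Z(a) = (45 + a)*(⅔ + a) (Z(a) = (a + 45)*(a + 2/3) = (45 + a)*(a + 2*(⅓)) = (45 + a)*(a + ⅔) = (45 + a)*(⅔ + a))
d - Z(-105) = 1472 - (30 + (-105)² + (137/3)*(-105)) = 1472 - (30 + 11025 - 4795) = 1472 - 1*6260 = 1472 - 6260 = -4788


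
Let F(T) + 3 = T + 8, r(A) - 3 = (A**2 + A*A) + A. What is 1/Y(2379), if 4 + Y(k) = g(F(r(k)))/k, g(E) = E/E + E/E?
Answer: -2379/9514 ≈ -0.25005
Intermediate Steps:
r(A) = 3 + A + 2*A**2 (r(A) = 3 + ((A**2 + A*A) + A) = 3 + ((A**2 + A**2) + A) = 3 + (2*A**2 + A) = 3 + (A + 2*A**2) = 3 + A + 2*A**2)
F(T) = 5 + T (F(T) = -3 + (T + 8) = -3 + (8 + T) = 5 + T)
g(E) = 2 (g(E) = 1 + 1 = 2)
Y(k) = -4 + 2/k
1/Y(2379) = 1/(-4 + 2/2379) = 1/(-9514/2379) = -2379/9514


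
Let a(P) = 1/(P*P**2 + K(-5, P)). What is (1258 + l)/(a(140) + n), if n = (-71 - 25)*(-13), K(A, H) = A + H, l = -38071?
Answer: -101019841755/3424680481 ≈ -29.498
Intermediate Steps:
n = 1248 (n = -96*(-13) = 1248)
a(P) = 1/(-5 + P + P**3) (a(P) = 1/(P*P**2 + (-5 + P)) = 1/(P**3 + (-5 + P)) = 1/(-5 + P + P**3))
(1258 + l)/(a(140) + n) = (1258 - 38071)/(1/(-5 + 140 + 140**3) + 1248) = -36813/(1/(-5 + 140 + 2744000) + 1248) = -36813/(1/2744135 + 1248) = -36813/3424680481/2744135 = -36813*2744135/3424680481 = -101019841755/3424680481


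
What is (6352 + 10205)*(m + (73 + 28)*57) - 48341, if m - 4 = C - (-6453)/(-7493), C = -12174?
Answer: -796076108647/7493 ≈ -1.0624e+8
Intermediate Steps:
m = -91196263/7493 (m = 4 + (-12174 - (-6453)/(-7493)) = 4 + (-12174 - (-6453)*(-1)/7493) = 4 + (-12174 - 1*6453/7493) = 4 + (-12174 - 6453/7493) = 4 - 91226235/7493 = -91196263/7493 ≈ -12171.)
(6352 + 10205)*(m + (73 + 28)*57) - 48341 = (6352 + 10205)*(-91196263/7493 + (73 + 28)*57) - 48341 = 16557*(-91196263/7493 + 101*57) - 48341 = 16557*(-91196263/7493 + 5757) - 48341 = 16557*(-48059062/7493) - 48341 = -795713889534/7493 - 48341 = -796076108647/7493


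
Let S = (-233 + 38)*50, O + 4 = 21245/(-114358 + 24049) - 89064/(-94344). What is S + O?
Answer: -3462464016362/355004679 ≈ -9753.3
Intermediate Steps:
O = -1168396112/355004679 (O = -4 + (21245/(-114358 + 24049) - 89064/(-94344)) = -4 + (21245/(-90309) - 89064*(-1/94344)) = -4 + (21245*(-1/90309) + 3711/3931) = -4 + (-21245/90309 + 3711/3931) = -4 + 251622604/355004679 = -1168396112/355004679 ≈ -3.2912)
S = -9750 (S = -195*50 = -9750)
S + O = -9750 - 1168396112/355004679 = -3462464016362/355004679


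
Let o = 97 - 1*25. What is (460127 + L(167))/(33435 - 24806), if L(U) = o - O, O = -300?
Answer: 460499/8629 ≈ 53.366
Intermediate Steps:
o = 72 (o = 97 - 25 = 72)
L(U) = 372 (L(U) = 72 - 1*(-300) = 72 + 300 = 372)
(460127 + L(167))/(33435 - 24806) = (460127 + 372)/(33435 - 24806) = 460499/8629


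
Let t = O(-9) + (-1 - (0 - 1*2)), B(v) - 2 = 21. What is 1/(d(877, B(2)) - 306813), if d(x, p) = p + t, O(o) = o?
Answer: -1/306798 ≈ -3.2595e-6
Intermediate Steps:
B(v) = 23 (B(v) = 2 + 21 = 23)
t = -8 (t = -9 + (-1 - (0 - 1*2)) = -9 + (-1 - (0 - 2)) = -9 + (-1 - 1*(-2)) = -9 + (-1 + 2) = -9 + 1 = -8)
d(x, p) = -8 + p (d(x, p) = p - 8 = -8 + p)
1/(d(877, B(2)) - 306813) = 1/((-8 + 23) - 306813) = 1/(15 - 306813) = 1/(-306798) = -1/306798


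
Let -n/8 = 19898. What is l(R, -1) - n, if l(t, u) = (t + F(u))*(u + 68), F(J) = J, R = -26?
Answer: 157375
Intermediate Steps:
n = -159184 (n = -8*19898 = -159184)
l(t, u) = (68 + u)*(t + u) (l(t, u) = (t + u)*(u + 68) = (t + u)*(68 + u) = (68 + u)*(t + u))
l(R, -1) - n = ((-1)² + 68*(-26) + 68*(-1) - 26*(-1)) - 1*(-159184) = (1 - 1768 - 68 + 26) + 159184 = -1809 + 159184 = 157375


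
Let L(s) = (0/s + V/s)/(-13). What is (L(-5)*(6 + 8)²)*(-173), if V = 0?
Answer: 0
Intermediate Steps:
L(s) = 0 (L(s) = (0/s + 0/s)/(-13) = (0 + 0)*(-1/13) = 0*(-1/13) = 0)
(L(-5)*(6 + 8)²)*(-173) = (0*(6 + 8)²)*(-173) = (0*14²)*(-173) = (0*196)*(-173) = 0*(-173) = 0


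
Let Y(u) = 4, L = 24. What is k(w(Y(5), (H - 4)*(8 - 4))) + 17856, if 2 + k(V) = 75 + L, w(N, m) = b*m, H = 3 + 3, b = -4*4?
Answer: 17953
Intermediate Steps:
b = -16
H = 6
w(N, m) = -16*m
k(V) = 97 (k(V) = -2 + (75 + 24) = -2 + 99 = 97)
k(w(Y(5), (H - 4)*(8 - 4))) + 17856 = 97 + 17856 = 17953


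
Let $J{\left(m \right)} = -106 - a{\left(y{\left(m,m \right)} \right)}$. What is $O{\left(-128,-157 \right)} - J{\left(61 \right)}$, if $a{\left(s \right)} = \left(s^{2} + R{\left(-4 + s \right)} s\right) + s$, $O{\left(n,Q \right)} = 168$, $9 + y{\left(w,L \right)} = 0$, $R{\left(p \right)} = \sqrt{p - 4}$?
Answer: $346 - 9 i \sqrt{17} \approx 346.0 - 37.108 i$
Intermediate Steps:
$R{\left(p \right)} = \sqrt{-4 + p}$
$y{\left(w,L \right)} = -9$ ($y{\left(w,L \right)} = -9 + 0 = -9$)
$a{\left(s \right)} = s + s^{2} + s \sqrt{-8 + s}$ ($a{\left(s \right)} = \left(s^{2} + \sqrt{-4 + \left(-4 + s\right)} s\right) + s = \left(s^{2} + \sqrt{-8 + s} s\right) + s = \left(s^{2} + s \sqrt{-8 + s}\right) + s = s + s^{2} + s \sqrt{-8 + s}$)
$J{\left(m \right)} = -178 + 9 i \sqrt{17}$ ($J{\left(m \right)} = -106 - - 9 \left(1 - 9 + \sqrt{-8 - 9}\right) = -106 - - 9 \left(1 - 9 + \sqrt{-17}\right) = -106 - - 9 \left(1 - 9 + i \sqrt{17}\right) = -106 - - 9 \left(-8 + i \sqrt{17}\right) = -106 - \left(72 - 9 i \sqrt{17}\right) = -178 + 9 i \sqrt{17}$)
$O{\left(-128,-157 \right)} - J{\left(61 \right)} = 168 - \left(-178 + 9 i \sqrt{17}\right) = 168 + \left(178 - 9 i \sqrt{17}\right) = 346 - 9 i \sqrt{17}$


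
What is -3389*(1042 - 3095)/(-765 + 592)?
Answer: -6957617/173 ≈ -40217.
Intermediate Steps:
-3389*(1042 - 3095)/(-765 + 592) = -3389/((-173/(-2053))) = -3389/((-173*(-1/2053))) = -3389/173/2053 = -3389*2053/173 = -6957617/173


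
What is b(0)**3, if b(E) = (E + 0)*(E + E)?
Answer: 0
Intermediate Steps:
b(E) = 2*E**2 (b(E) = E*(2*E) = 2*E**2)
b(0)**3 = (2*0**2)**3 = (2*0)**3 = 0**3 = 0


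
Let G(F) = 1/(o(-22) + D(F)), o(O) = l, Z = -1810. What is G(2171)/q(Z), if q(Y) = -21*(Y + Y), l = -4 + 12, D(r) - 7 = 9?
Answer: 1/1824480 ≈ 5.4810e-7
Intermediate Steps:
D(r) = 16 (D(r) = 7 + 9 = 16)
l = 8
o(O) = 8
q(Y) = -42*Y
G(F) = 1/24 (G(F) = 1/(8 + 16) = 1/24)
G(2171)/q(Z) = 1/(24*((-42*(-1810)))) = (1/24)/76020 = (1/24)*(1/76020) = 1/1824480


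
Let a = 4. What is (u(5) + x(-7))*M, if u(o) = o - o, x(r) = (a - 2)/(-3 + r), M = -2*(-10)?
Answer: -4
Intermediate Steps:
M = 20
x(r) = 2/(-3 + r) (x(r) = (4 - 2)/(-3 + r) = 2/(-3 + r))
u(o) = 0
(u(5) + x(-7))*M = (0 + 2/(-3 - 7))*20 = (0 + 2/(-10))*20 = (0 + 2*(-1/10))*20 = (0 - 1/5)*20 = -1/5*20 = -4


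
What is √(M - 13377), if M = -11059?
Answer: 2*I*√6109 ≈ 156.32*I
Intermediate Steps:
√(M - 13377) = √(-11059 - 13377) = √(-24436) = 2*I*√6109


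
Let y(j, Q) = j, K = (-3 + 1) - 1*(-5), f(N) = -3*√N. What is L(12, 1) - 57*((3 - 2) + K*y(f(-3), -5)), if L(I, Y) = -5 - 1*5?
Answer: -67 + 513*I*√3 ≈ -67.0 + 888.54*I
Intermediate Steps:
L(I, Y) = -10 (L(I, Y) = -5 - 5 = -10)
K = 3 (K = -2 + 5 = 3)
L(12, 1) - 57*((3 - 2) + K*y(f(-3), -5)) = -10 - 57*((3 - 2) + 3*(-3*I*√3)) = -10 - 57*(1 + 3*(-3*I*√3)) = -10 - 57*(1 - 9*I*√3) = -10 + (-57 + 513*I*√3) = -67 + 513*I*√3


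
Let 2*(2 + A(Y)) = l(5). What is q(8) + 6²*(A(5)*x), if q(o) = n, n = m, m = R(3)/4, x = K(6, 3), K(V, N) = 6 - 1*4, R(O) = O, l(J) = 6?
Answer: 291/4 ≈ 72.750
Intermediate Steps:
A(Y) = 1 (A(Y) = -2 + (½)*6 = -2 + 3 = 1)
K(V, N) = 2 (K(V, N) = 6 - 4 = 2)
x = 2
m = ¾ (m = 3/4 = 3*(¼) = ¾ ≈ 0.75000)
n = ¾ ≈ 0.75000
q(o) = ¾
q(8) + 6²*(A(5)*x) = ¾ + 6²*(1*2) = ¾ + 36*2 = ¾ + 72 = 291/4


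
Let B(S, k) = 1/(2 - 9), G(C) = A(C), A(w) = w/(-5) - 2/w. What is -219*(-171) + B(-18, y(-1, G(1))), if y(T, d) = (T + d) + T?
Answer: 262142/7 ≈ 37449.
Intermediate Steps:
A(w) = -2/w - w/5 (A(w) = w*(-⅕) - 2/w = -w/5 - 2/w = -2/w - w/5)
G(C) = -2/C - C/5
y(T, d) = d + 2*T
B(S, k) = -⅐ (B(S, k) = 1/(-7) = -⅐)
-219*(-171) + B(-18, y(-1, G(1))) = -219*(-171) - ⅐ = 37449 - ⅐ = 262142/7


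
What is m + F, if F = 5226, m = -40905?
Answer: -35679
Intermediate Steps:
m + F = -40905 + 5226 = -35679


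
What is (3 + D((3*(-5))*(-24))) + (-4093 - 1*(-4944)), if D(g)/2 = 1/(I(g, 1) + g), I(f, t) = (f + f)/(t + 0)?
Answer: 461161/540 ≈ 854.00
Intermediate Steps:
I(f, t) = 2*f/t (I(f, t) = (2*f)/t = 2*f/t)
D(g) = 2/(3*g) (D(g) = 2/(2*g/1 + g) = 2/(2*g*1 + g) = 2/(2*g + g) = 2/((3*g)) = 2*(1/(3*g)) = 2/(3*g))
(3 + D((3*(-5))*(-24))) + (-4093 - 1*(-4944)) = (3 + 2/(3*(((3*(-5))*(-24))))) + (-4093 - 1*(-4944)) = (3 + 2/(3*((-15*(-24))))) + (-4093 + 4944) = (3 + (2/3)/360) + 851 = (3 + (2/3)*(1/360)) + 851 = (3 + 1/540) + 851 = 1621/540 + 851 = 461161/540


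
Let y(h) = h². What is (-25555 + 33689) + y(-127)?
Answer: 24263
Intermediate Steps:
(-25555 + 33689) + y(-127) = (-25555 + 33689) + (-127)² = 8134 + 16129 = 24263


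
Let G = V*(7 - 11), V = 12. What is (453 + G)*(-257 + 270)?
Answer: 5265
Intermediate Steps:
G = -48 (G = 12*(7 - 11) = 12*(-4) = -48)
(453 + G)*(-257 + 270) = (453 - 48)*(-257 + 270) = 405*13 = 5265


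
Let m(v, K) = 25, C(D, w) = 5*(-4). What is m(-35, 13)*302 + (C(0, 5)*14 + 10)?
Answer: 7280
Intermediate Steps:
C(D, w) = -20
m(-35, 13)*302 + (C(0, 5)*14 + 10) = 25*302 + (-20*14 + 10) = 7550 + (-280 + 10) = 7550 - 270 = 7280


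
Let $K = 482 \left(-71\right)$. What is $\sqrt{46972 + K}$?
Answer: $5 \sqrt{510} \approx 112.92$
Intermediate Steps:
$K = -34222$
$\sqrt{46972 + K} = \sqrt{46972 - 34222} = \sqrt{12750} = 5 \sqrt{510}$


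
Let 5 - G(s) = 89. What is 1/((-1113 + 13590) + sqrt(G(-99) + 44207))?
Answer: 12477/155631406 - sqrt(44123)/155631406 ≈ 7.8821e-5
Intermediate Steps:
G(s) = -84 (G(s) = 5 - 1*89 = 5 - 89 = -84)
1/((-1113 + 13590) + sqrt(G(-99) + 44207)) = 1/((-1113 + 13590) + sqrt(-84 + 44207)) = 1/(12477 + sqrt(44123))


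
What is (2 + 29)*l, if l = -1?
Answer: -31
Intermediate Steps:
(2 + 29)*l = (2 + 29)*(-1) = 31*(-1) = -31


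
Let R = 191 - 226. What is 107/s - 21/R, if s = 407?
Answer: 1756/2035 ≈ 0.86290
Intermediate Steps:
R = -35
107/s - 21/R = 107/407 - 21/(-35) = 107*(1/407) - 21*(-1/35) = 107/407 + ⅗ = 1756/2035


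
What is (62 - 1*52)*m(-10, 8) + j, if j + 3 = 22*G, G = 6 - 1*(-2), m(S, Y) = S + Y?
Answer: 153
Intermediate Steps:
G = 8 (G = 6 + 2 = 8)
j = 173 (j = -3 + 22*8 = -3 + 176 = 173)
(62 - 1*52)*m(-10, 8) + j = (62 - 1*52)*(-10 + 8) + 173 = (62 - 52)*(-2) + 173 = 10*(-2) + 173 = -20 + 173 = 153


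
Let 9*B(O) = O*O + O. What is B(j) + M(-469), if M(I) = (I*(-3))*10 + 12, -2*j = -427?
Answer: 230045/12 ≈ 19170.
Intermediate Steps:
j = 427/2 (j = -½*(-427) = 427/2 ≈ 213.50)
B(O) = O/9 + O²/9 (B(O) = (O*O + O)/9 = (O² + O)/9 = (O + O²)/9 = O/9 + O²/9)
M(I) = 12 - 30*I (M(I) = -3*I*10 + 12 = -30*I + 12 = 12 - 30*I)
B(j) + M(-469) = (⅑)*(427/2)*(1 + 427/2) + (12 - 30*(-469)) = (⅑)*(427/2)*(429/2) + (12 + 14070) = 61061/12 + 14082 = 230045/12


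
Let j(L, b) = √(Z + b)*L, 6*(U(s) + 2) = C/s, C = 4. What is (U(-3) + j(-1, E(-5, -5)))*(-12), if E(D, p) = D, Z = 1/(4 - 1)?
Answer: 80/3 + 4*I*√42 ≈ 26.667 + 25.923*I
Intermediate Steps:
U(s) = -2 + 2/(3*s) (U(s) = -2 + (4/s)/6 = -2 + 2/(3*s))
Z = ⅓ (Z = 1/3 = ⅓ ≈ 0.33333)
j(L, b) = L*√(⅓ + b) (j(L, b) = √(⅓ + b)*L = L*√(⅓ + b))
(U(-3) + j(-1, E(-5, -5)))*(-12) = ((-2 + (⅔)/(-3)) + (⅓)*(-1)*√(3 + 9*(-5)))*(-12) = ((-2 + (⅔)*(-⅓)) + (⅓)*(-1)*√(3 - 45))*(-12) = ((-2 - 2/9) + (⅓)*(-1)*√(-42))*(-12) = (-20/9 + (⅓)*(-1)*(I*√42))*(-12) = (-20/9 - I*√42/3)*(-12) = 80/3 + 4*I*√42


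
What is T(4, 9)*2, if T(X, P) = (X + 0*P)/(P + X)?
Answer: 8/13 ≈ 0.61539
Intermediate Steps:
T(X, P) = X/(P + X) (T(X, P) = (X + 0)/(P + X) = X/(P + X))
T(4, 9)*2 = (4/(9 + 4))*2 = (4/13)*2 = 8/13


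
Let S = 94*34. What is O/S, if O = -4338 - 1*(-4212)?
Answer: -63/1598 ≈ -0.039424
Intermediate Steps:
O = -126 (O = -4338 + 4212 = -126)
S = 3196
O/S = -126/3196 = -126*1/3196 = -63/1598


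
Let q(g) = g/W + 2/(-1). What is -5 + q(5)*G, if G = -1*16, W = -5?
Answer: 43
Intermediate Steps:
G = -16
q(g) = -2 - g/5 (q(g) = g/(-5) + 2/(-1) = g*(-⅕) + 2*(-1) = -g/5 - 2 = -2 - g/5)
-5 + q(5)*G = -5 + (-2 - ⅕*5)*(-16) = -5 + (-2 - 1)*(-16) = -5 - 3*(-16) = -5 + 48 = 43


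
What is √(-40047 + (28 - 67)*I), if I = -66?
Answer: I*√37473 ≈ 193.58*I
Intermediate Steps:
√(-40047 + (28 - 67)*I) = √(-40047 + (28 - 67)*(-66)) = √(-40047 - 39*(-66)) = √(-40047 + 2574) = √(-37473) = I*√37473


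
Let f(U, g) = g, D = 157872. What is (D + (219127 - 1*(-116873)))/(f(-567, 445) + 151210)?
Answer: 493872/151655 ≈ 3.2565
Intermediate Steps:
(D + (219127 - 1*(-116873)))/(f(-567, 445) + 151210) = (157872 + (219127 - 1*(-116873)))/(445 + 151210) = (157872 + (219127 + 116873))/151655 = (157872 + 336000)*(1/151655) = 493872*(1/151655) = 493872/151655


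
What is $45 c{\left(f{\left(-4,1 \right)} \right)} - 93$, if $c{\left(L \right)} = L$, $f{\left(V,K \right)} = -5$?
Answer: $-318$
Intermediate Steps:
$45 c{\left(f{\left(-4,1 \right)} \right)} - 93 = 45 \left(-5\right) - 93 = -225 - 93 = -318$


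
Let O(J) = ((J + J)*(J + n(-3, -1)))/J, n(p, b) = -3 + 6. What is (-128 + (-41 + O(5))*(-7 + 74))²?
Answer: 3250809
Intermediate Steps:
n(p, b) = 3
O(J) = 6 + 2*J (O(J) = ((J + J)*(J + 3))/J = ((2*J)*(3 + J))/J = (2*J*(3 + J))/J = 6 + 2*J)
(-128 + (-41 + O(5))*(-7 + 74))² = (-128 + (-41 + (6 + 2*5))*(-7 + 74))² = (-128 + (-41 + (6 + 10))*67)² = (-128 + (-41 + 16)*67)² = (-128 - 25*67)² = (-128 - 1675)² = (-1803)² = 3250809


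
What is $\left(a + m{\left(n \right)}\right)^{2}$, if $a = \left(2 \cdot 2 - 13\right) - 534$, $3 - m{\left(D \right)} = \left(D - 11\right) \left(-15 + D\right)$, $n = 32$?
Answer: $804609$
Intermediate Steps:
$m{\left(D \right)} = 3 - \left(-15 + D\right) \left(-11 + D\right)$ ($m{\left(D \right)} = 3 - \left(D - 11\right) \left(-15 + D\right) = 3 - \left(-11 + D\right) \left(-15 + D\right) = 3 - \left(-15 + D\right) \left(-11 + D\right)$)
$a = -543$ ($a = \left(4 - 13\right) - 534 = -9 - 534 = -543$)
$\left(a + m{\left(n \right)}\right)^{2} = \left(-543 - 354\right)^{2} = \left(-897\right)^{2} = 804609$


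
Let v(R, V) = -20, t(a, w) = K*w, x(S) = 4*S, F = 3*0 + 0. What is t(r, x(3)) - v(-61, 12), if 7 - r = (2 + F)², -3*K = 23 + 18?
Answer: -144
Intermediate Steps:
F = 0 (F = 0 + 0 = 0)
K = -41/3 (K = -(23 + 18)/3 = -⅓*41 = -41/3 ≈ -13.667)
r = 3 (r = 7 - (2 + 0)² = 7 - 1*2² = 7 - 1*4 = 7 - 4 = 3)
t(a, w) = -41*w/3
t(r, x(3)) - v(-61, 12) = -164*3/3 - 1*(-20) = -41/3*12 + 20 = -164 + 20 = -144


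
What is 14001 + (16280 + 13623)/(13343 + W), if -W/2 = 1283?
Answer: 150918680/10777 ≈ 14004.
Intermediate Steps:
W = -2566 (W = -2*1283 = -2566)
14001 + (16280 + 13623)/(13343 + W) = 14001 + (16280 + 13623)/(13343 - 2566) = 14001 + 29903/10777 = 150918680/10777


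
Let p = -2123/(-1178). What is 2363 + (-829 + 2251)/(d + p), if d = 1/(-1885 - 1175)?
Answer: 10237008643/3247601 ≈ 3152.2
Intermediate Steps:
p = 2123/1178 (p = -2123*(-1/1178) = 2123/1178 ≈ 1.8022)
d = -1/3060 (d = 1/(-3060) = -1/3060 ≈ -0.00032680)
2363 + (-829 + 2251)/(d + p) = 2363 + (-829 + 2251)/(-1/3060 + 2123/1178) = 2363 + 1422/(3247601/1802340) = 2363 + 1422*(1802340/3247601) = 2363 + 2562927480/3247601 = 10237008643/3247601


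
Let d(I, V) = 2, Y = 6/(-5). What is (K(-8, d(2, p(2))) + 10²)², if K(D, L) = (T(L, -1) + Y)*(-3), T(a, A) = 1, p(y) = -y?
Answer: 253009/25 ≈ 10120.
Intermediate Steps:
Y = -6/5 (Y = -⅕*6 = -6/5 ≈ -1.2000)
K(D, L) = ⅗ (K(D, L) = (1 - 6/5)*(-3) = -⅕*(-3) = ⅗)
(K(-8, d(2, p(2))) + 10²)² = (⅗ + 10²)² = (⅗ + 100)² = (503/5)² = 253009/25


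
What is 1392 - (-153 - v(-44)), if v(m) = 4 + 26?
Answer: 1575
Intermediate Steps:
v(m) = 30
1392 - (-153 - v(-44)) = 1392 - (-153 - 1*30) = 1392 - (-153 - 30) = 1392 - 1*(-183) = 1392 + 183 = 1575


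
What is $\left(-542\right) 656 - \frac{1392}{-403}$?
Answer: $- \frac{143286064}{403} \approx -3.5555 \cdot 10^{5}$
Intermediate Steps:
$\left(-542\right) 656 - \frac{1392}{-403} = -355552 - - \frac{1392}{403} = -355552 + \frac{1392}{403} = - \frac{143286064}{403}$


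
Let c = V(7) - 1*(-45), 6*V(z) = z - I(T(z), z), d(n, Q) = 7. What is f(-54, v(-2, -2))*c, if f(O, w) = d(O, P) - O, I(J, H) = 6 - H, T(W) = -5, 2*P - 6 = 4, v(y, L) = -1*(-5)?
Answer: 8479/3 ≈ 2826.3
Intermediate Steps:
v(y, L) = 5
P = 5 (P = 3 + (1/2)*4 = 3 + 2 = 5)
V(z) = -1 + z/3 (V(z) = (z - (6 - z))/6 = (z + (-6 + z))/6 = (-6 + 2*z)/6 = -1 + z/3)
c = 139/3 (c = (-1 + (1/3)*7) - 1*(-45) = (-1 + 7/3) + 45 = 4/3 + 45 = 139/3 ≈ 46.333)
f(O, w) = 7 - O
f(-54, v(-2, -2))*c = (7 - 1*(-54))*(139/3) = (7 + 54)*(139/3) = 61*(139/3) = 8479/3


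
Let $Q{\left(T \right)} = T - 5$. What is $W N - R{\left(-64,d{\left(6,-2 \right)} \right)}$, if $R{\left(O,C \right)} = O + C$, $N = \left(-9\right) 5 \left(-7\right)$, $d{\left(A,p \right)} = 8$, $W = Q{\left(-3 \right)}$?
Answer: $-2464$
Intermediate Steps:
$Q{\left(T \right)} = -5 + T$
$W = -8$ ($W = -5 - 3 = -8$)
$N = 315$ ($N = \left(-45\right) \left(-7\right) = 315$)
$R{\left(O,C \right)} = C + O$
$W N - R{\left(-64,d{\left(6,-2 \right)} \right)} = \left(-8\right) 315 - \left(8 - 64\right) = -2520 - -56 = -2520 + 56 = -2464$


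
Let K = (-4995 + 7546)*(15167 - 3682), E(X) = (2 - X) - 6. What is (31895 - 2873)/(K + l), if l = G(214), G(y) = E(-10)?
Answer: 4146/4185463 ≈ 0.00099057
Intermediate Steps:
E(X) = -4 - X
K = 29298235 (K = 2551*11485 = 29298235)
G(y) = 6 (G(y) = -4 - 1*(-10) = -4 + 10 = 6)
l = 6
(31895 - 2873)/(K + l) = (31895 - 2873)/(29298235 + 6) = 29022/29298241 = 29022*(1/29298241) = 4146/4185463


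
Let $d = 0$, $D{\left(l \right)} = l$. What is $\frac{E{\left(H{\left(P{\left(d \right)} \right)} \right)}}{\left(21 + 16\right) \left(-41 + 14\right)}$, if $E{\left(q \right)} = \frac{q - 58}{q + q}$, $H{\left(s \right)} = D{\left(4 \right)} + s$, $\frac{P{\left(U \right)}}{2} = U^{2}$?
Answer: $\frac{1}{148} \approx 0.0067568$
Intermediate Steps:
$P{\left(U \right)} = 2 U^{2}$
$H{\left(s \right)} = 4 + s$
$E{\left(q \right)} = \frac{-58 + q}{2 q}$
$\frac{E{\left(H{\left(P{\left(d \right)} \right)} \right)}}{\left(21 + 16\right) \left(-41 + 14\right)} = \frac{\frac{1}{2} \frac{1}{4 + 2 \cdot 0^{2}} \left(-58 + \left(4 + 2 \cdot 0^{2}\right)\right)}{\left(21 + 16\right) \left(-41 + 14\right)} = \frac{\frac{1}{2} \frac{1}{4 + 2 \cdot 0} \left(-58 + \left(4 + 2 \cdot 0\right)\right)}{37 \left(-27\right)} = \frac{\frac{1}{2} \frac{1}{4 + 0} \left(-58 + \left(4 + 0\right)\right)}{-999} = \frac{-58 + 4}{2 \cdot 4} \left(- \frac{1}{999}\right) = \frac{1}{2} \cdot \frac{1}{4} \left(-54\right) \left(- \frac{1}{999}\right) = \left(- \frac{27}{4}\right) \left(- \frac{1}{999}\right) = \frac{1}{148}$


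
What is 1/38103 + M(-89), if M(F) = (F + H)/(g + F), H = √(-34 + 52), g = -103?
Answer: 1130453/2438592 - √2/64 ≈ 0.44147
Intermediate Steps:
H = 3*√2 (H = √18 = 3*√2 ≈ 4.2426)
M(F) = (F + 3*√2)/(-103 + F)
1/38103 + M(-89) = 1/38103 + (-89 + 3*√2)/(-103 - 89) = 1/38103 + (-89 + 3*√2)/(-192) = 1/38103 - (-89 + 3*√2)/192 = 1/38103 + (89/192 - √2/64) = 1130453/2438592 - √2/64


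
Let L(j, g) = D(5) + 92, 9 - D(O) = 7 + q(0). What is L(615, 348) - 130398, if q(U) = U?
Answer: -130304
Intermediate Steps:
D(O) = 2 (D(O) = 9 - (7 + 0) = 9 - 1*7 = 9 - 7 = 2)
L(j, g) = 94 (L(j, g) = 2 + 92 = 94)
L(615, 348) - 130398 = 94 - 130398 = -130304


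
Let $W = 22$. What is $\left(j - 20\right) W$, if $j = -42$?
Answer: $-1364$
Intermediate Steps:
$\left(j - 20\right) W = \left(-42 - 20\right) 22 = \left(-62\right) 22 = -1364$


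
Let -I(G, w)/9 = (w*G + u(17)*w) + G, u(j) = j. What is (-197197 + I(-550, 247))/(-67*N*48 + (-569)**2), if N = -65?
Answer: 992612/532801 ≈ 1.8630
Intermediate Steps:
I(G, w) = -153*w - 9*G - 9*G*w (I(G, w) = -9*((w*G + 17*w) + G) = -9*((G*w + 17*w) + G) = -9*((17*w + G*w) + G) = -9*(G + 17*w + G*w) = -153*w - 9*G - 9*G*w)
(-197197 + I(-550, 247))/(-67*N*48 + (-569)**2) = (-197197 + (-153*247 - 9*(-550) - 9*(-550)*247))/(-67*(-65)*48 + (-569)**2) = (-197197 + (-37791 + 4950 + 1222650))/(4355*48 + 323761) = (-197197 + 1189809)/(209040 + 323761) = 992612/532801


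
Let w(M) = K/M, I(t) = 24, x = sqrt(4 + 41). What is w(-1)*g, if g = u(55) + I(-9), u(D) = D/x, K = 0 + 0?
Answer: 0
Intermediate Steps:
K = 0
x = 3*sqrt(5) (x = sqrt(45) = 3*sqrt(5) ≈ 6.7082)
w(M) = 0 (w(M) = 0/M = 0)
u(D) = D*sqrt(5)/15 (u(D) = D/((3*sqrt(5))) = D*(sqrt(5)/15) = D*sqrt(5)/15)
g = 24 + 11*sqrt(5)/3 (g = (1/15)*55*sqrt(5) + 24 = 11*sqrt(5)/3 + 24 = 24 + 11*sqrt(5)/3 ≈ 32.199)
w(-1)*g = 0*(24 + 11*sqrt(5)/3) = 0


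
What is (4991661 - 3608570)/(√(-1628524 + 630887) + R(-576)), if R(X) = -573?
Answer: -792511143/1325966 - 1383091*I*√997637/1325966 ≈ -597.69 - 1041.8*I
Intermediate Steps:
(4991661 - 3608570)/(√(-1628524 + 630887) + R(-576)) = (4991661 - 3608570)/(√(-1628524 + 630887) - 573) = 1383091/(√(-997637) - 573) = 1383091/(I*√997637 - 573) = 1383091/(-573 + I*√997637)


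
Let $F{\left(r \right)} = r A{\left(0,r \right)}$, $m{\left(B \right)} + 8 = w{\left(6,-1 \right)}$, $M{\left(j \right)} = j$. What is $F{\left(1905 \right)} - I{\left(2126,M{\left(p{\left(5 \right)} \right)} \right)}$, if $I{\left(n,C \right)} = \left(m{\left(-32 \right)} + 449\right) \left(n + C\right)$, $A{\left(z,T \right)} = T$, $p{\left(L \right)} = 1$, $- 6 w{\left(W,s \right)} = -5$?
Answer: $\frac{5378491}{2} \approx 2.6892 \cdot 10^{6}$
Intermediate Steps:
$w{\left(W,s \right)} = \frac{5}{6}$ ($w{\left(W,s \right)} = \left(- \frac{1}{6}\right) \left(-5\right) = \frac{5}{6}$)
$m{\left(B \right)} = - \frac{43}{6}$ ($m{\left(B \right)} = -8 + \frac{5}{6} = - \frac{43}{6}$)
$I{\left(n,C \right)} = \frac{2651 C}{6} + \frac{2651 n}{6}$ ($I{\left(n,C \right)} = \left(- \frac{43}{6} + 449\right) \left(n + C\right) = \frac{2651 \left(C + n\right)}{6} = \frac{2651 C}{6} + \frac{2651 n}{6}$)
$F{\left(r \right)} = r^{2}$ ($F{\left(r \right)} = r r = r^{2}$)
$F{\left(1905 \right)} - I{\left(2126,M{\left(p{\left(5 \right)} \right)} \right)} = 1905^{2} - \left(\frac{2651}{6} \cdot 1 + \frac{2651}{6} \cdot 2126\right) = 3629025 - \left(\frac{2651}{6} + \frac{2818013}{3}\right) = 3629025 - \frac{1879559}{2} = \frac{5378491}{2}$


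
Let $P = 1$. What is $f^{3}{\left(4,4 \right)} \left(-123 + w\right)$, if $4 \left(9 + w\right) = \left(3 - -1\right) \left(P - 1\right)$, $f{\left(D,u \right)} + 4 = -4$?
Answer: $67584$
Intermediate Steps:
$f{\left(D,u \right)} = -8$ ($f{\left(D,u \right)} = -4 - 4 = -8$)
$w = -9$ ($w = -9 + \frac{\left(3 - -1\right) \left(1 - 1\right)}{4} = -9 + \frac{\left(3 + 1\right) 0}{4} = -9 + \frac{4 \cdot 0}{4} = -9 + \frac{1}{4} \cdot 0 = -9 + 0 = -9$)
$f^{3}{\left(4,4 \right)} \left(-123 + w\right) = \left(-8\right)^{3} \left(-123 - 9\right) = \left(-512\right) \left(-132\right) = 67584$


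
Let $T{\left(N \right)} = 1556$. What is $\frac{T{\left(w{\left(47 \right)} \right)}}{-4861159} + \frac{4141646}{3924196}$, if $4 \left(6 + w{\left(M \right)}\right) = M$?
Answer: $\frac{10063546839369}{9538070351582} \approx 1.0551$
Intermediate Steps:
$w{\left(M \right)} = -6 + \frac{M}{4}$
$\frac{T{\left(w{\left(47 \right)} \right)}}{-4861159} + \frac{4141646}{3924196} = \frac{1556}{-4861159} + \frac{4141646}{3924196} = 1556 \left(- \frac{1}{4861159}\right) + 4141646 \cdot \frac{1}{3924196} = - \frac{1556}{4861159} + \frac{2070823}{1962098} = \frac{10063546839369}{9538070351582}$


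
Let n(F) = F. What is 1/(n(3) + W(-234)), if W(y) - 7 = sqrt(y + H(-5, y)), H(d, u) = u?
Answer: 5/284 - 3*I*sqrt(13)/284 ≈ 0.017606 - 0.038087*I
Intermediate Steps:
W(y) = 7 + sqrt(2)*sqrt(y) (W(y) = 7 + sqrt(y + y) = 7 + sqrt(2*y) = 7 + sqrt(2)*sqrt(y))
1/(n(3) + W(-234)) = 1/(3 + (7 + sqrt(2)*sqrt(-234))) = 1/(3 + (7 + sqrt(2)*(3*I*sqrt(26)))) = 1/(3 + (7 + 6*I*sqrt(13))) = 1/(10 + 6*I*sqrt(13))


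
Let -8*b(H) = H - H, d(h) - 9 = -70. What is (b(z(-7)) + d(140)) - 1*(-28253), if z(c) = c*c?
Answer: 28192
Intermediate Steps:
d(h) = -61 (d(h) = 9 - 70 = -61)
z(c) = c²
b(H) = 0 (b(H) = -(H - H)/8 = -⅛*0 = 0)
(b(z(-7)) + d(140)) - 1*(-28253) = (0 - 61) - 1*(-28253) = -61 + 28253 = 28192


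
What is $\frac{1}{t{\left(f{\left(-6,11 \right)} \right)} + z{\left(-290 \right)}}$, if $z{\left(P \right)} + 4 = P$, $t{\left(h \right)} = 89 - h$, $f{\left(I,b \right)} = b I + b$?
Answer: $- \frac{1}{150} \approx -0.0066667$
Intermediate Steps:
$f{\left(I,b \right)} = b + I b$ ($f{\left(I,b \right)} = I b + b = b + I b$)
$z{\left(P \right)} = -4 + P$
$\frac{1}{t{\left(f{\left(-6,11 \right)} \right)} + z{\left(-290 \right)}} = \frac{1}{\left(89 - 11 \left(1 - 6\right)\right) - 294} = \frac{1}{\left(89 - 11 \left(-5\right)\right) - 294} = \frac{1}{\left(89 - -55\right) - 294} = \frac{1}{\left(89 + 55\right) - 294} = \frac{1}{144 - 294} = \frac{1}{-150} = - \frac{1}{150}$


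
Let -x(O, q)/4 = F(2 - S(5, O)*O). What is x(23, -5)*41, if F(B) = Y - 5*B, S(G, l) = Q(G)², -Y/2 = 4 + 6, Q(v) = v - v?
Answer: 4920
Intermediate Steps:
Q(v) = 0
Y = -20 (Y = -2*(4 + 6) = -2*10 = -20)
S(G, l) = 0 (S(G, l) = 0² = 0)
F(B) = -20 - 5*B
x(O, q) = 120 (x(O, q) = -4*(-20 - 5*(2 - 0*O)) = -4*(-20 - 5*(2 - 1*0)) = -4*(-20 - 5*(2 + 0)) = -4*(-20 - 5*2) = -4*(-20 - 10) = -4*(-30) = 120)
x(23, -5)*41 = 120*41 = 4920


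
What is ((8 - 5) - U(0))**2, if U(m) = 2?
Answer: 1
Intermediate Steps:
((8 - 5) - U(0))**2 = ((8 - 5) - 1*2)**2 = (3 - 2)**2 = 1**2 = 1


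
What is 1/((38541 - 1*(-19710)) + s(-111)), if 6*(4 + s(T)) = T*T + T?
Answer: 1/60282 ≈ 1.6589e-5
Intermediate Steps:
s(T) = -4 + T/6 + T**2/6 (s(T) = -4 + (T*T + T)/6 = -4 + (T**2 + T)/6 = -4 + (T + T**2)/6 = -4 + (T/6 + T**2/6) = -4 + T/6 + T**2/6)
1/((38541 - 1*(-19710)) + s(-111)) = 1/((38541 - 1*(-19710)) + (-4 + (1/6)*(-111) + (1/6)*(-111)**2)) = 1/((38541 + 19710) + (-4 - 37/2 + (1/6)*12321)) = 1/(58251 + (-4 - 37/2 + 4107/2)) = 1/(58251 + 2031) = 1/60282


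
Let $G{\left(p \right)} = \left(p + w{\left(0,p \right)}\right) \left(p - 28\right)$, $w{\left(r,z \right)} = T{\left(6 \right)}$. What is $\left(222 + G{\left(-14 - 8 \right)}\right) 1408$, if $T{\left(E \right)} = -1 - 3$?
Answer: $2142976$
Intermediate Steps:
$T{\left(E \right)} = -4$ ($T{\left(E \right)} = -1 - 3 = -4$)
$w{\left(r,z \right)} = -4$
$G{\left(p \right)} = \left(-28 + p\right) \left(-4 + p\right)$ ($G{\left(p \right)} = \left(p - 4\right) \left(p - 28\right) = \left(-4 + p\right) \left(-28 + p\right) = \left(-28 + p\right) \left(-4 + p\right)$)
$\left(222 + G{\left(-14 - 8 \right)}\right) 1408 = \left(222 + \left(112 + \left(-14 - 8\right)^{2} - 32 \left(-14 - 8\right)\right)\right) 1408 = \left(222 + \left(112 + \left(-22\right)^{2} - -704\right)\right) 1408 = \left(222 + \left(112 + 484 + 704\right)\right) 1408 = \left(222 + 1300\right) 1408 = 1522 \cdot 1408 = 2142976$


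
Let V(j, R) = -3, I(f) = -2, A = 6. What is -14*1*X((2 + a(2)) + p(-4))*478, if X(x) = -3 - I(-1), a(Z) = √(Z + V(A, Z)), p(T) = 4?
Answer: 6692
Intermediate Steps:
a(Z) = √(-3 + Z) (a(Z) = √(Z - 3) = √(-3 + Z))
X(x) = -1 (X(x) = -3 - 1*(-2) = -3 + 2 = -1)
-14*1*X((2 + a(2)) + p(-4))*478 = -14*1*(-1)*478 = -(-14)*478 = -14*(-478) = 6692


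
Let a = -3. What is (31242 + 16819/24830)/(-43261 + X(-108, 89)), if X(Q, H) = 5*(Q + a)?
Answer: -775755679/1087951280 ≈ -0.71304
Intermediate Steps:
X(Q, H) = -15 + 5*Q (X(Q, H) = 5*(Q - 3) = 5*(-3 + Q) = -15 + 5*Q)
(31242 + 16819/24830)/(-43261 + X(-108, 89)) = (31242 + 16819/24830)/(-43261 + (-15 + 5*(-108))) = (31242 + 16819*(1/24830))/(-43261 + (-15 - 540)) = (31242 + 16819/24830)/(-43261 - 555) = (775755679/24830)/(-43816) = (775755679/24830)*(-1/43816) = -775755679/1087951280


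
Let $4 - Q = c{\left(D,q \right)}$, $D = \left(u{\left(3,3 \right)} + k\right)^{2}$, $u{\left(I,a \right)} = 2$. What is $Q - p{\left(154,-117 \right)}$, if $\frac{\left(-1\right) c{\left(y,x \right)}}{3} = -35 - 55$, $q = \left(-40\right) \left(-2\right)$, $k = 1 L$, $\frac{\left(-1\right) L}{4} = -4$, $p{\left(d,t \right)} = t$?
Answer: $-149$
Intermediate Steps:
$L = 16$ ($L = \left(-4\right) \left(-4\right) = 16$)
$k = 16$ ($k = 1 \cdot 16 = 16$)
$q = 80$
$D = 324$ ($D = \left(2 + 16\right)^{2} = 18^{2} = 324$)
$c{\left(y,x \right)} = 270$ ($c{\left(y,x \right)} = - 3 \left(-35 - 55\right) = \left(-3\right) \left(-90\right) = 270$)
$Q = -266$ ($Q = 4 - 270 = -266$)
$Q - p{\left(154,-117 \right)} = -266 - -117 = -266 + 117 = -149$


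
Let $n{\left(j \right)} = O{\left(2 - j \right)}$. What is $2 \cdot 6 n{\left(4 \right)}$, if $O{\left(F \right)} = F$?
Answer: $-24$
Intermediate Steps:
$n{\left(j \right)} = 2 - j$
$2 \cdot 6 n{\left(4 \right)} = 2 \cdot 6 \left(2 - 4\right) = 12 \left(2 - 4\right) = 12 \left(-2\right) = -24$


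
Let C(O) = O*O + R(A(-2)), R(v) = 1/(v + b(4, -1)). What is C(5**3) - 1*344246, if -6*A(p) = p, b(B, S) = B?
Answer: -4272070/13 ≈ -3.2862e+5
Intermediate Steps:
A(p) = -p/6
R(v) = 1/(4 + v) (R(v) = 1/(v + 4) = 1/(4 + v))
C(O) = 3/13 + O**2 (C(O) = O*O + 1/(4 - 1/6*(-2)) = O**2 + 1/(4 + 1/3) = O**2 + 1/(13/3) = O**2 + 3/13 = 3/13 + O**2)
C(5**3) - 1*344246 = (3/13 + (5**3)**2) - 1*344246 = (3/13 + 125**2) - 344246 = (3/13 + 15625) - 344246 = 203128/13 - 344246 = -4272070/13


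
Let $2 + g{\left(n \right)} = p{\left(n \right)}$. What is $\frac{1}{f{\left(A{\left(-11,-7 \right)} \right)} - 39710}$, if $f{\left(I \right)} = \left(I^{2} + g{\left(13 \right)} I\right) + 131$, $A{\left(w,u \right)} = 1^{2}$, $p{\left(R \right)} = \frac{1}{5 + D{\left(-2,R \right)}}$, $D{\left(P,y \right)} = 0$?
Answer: $- \frac{5}{197899} \approx -2.5265 \cdot 10^{-5}$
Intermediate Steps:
$p{\left(R \right)} = \frac{1}{5}$ ($p{\left(R \right)} = \frac{1}{5 + 0} = \frac{1}{5}$)
$A{\left(w,u \right)} = 1$
$g{\left(n \right)} = - \frac{9}{5}$ ($g{\left(n \right)} = -2 + \frac{1}{5} = - \frac{9}{5}$)
$f{\left(I \right)} = 131 + I^{2} - \frac{9 I}{5}$ ($f{\left(I \right)} = \left(I^{2} - \frac{9 I}{5}\right) + 131 = 131 + I^{2} - \frac{9 I}{5}$)
$\frac{1}{f{\left(A{\left(-11,-7 \right)} \right)} - 39710} = \frac{1}{\left(131 + 1^{2} - \frac{9}{5}\right) - 39710} = \frac{1}{\left(131 + 1 - \frac{9}{5}\right) - 39710} = \frac{1}{\frac{651}{5} - 39710} = \frac{1}{- \frac{197899}{5}} = - \frac{5}{197899}$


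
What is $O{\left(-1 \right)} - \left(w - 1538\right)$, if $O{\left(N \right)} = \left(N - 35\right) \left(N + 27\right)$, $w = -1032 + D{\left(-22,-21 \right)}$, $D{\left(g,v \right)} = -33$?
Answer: $1667$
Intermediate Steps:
$w = -1065$ ($w = -1032 - 33 = -1065$)
$O{\left(N \right)} = \left(-35 + N\right) \left(27 + N\right)$
$O{\left(-1 \right)} - \left(w - 1538\right) = \left(-945 + \left(-1\right)^{2} - -8\right) - \left(-1065 - 1538\right) = \left(-945 + 1 + 8\right) - \left(-1065 - 1538\right) = -936 - -2603 = -936 + 2603 = 1667$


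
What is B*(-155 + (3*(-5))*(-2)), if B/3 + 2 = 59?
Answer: -21375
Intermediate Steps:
B = 171 (B = -6 + 3*59 = -6 + 177 = 171)
B*(-155 + (3*(-5))*(-2)) = 171*(-155 + (3*(-5))*(-2)) = 171*(-155 - 15*(-2)) = 171*(-155 + 30) = 171*(-125) = -21375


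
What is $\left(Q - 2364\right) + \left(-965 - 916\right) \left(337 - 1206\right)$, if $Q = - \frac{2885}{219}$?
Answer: $\frac{357454390}{219} \approx 1.6322 \cdot 10^{6}$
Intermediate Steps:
$Q = - \frac{2885}{219}$ ($Q = \left(-2885\right) \frac{1}{219} = - \frac{2885}{219} \approx -13.174$)
$\left(Q - 2364\right) + \left(-965 - 916\right) \left(337 - 1206\right) = \left(- \frac{2885}{219} - 2364\right) + \left(-965 - 916\right) \left(337 - 1206\right) = - \frac{520601}{219} - -1634589 = - \frac{520601}{219} + 1634589 = \frac{357454390}{219}$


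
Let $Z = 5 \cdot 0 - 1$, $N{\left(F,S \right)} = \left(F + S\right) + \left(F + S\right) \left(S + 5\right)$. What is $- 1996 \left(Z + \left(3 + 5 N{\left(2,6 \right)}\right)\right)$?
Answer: $-962072$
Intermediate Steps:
$N{\left(F,S \right)} = F + S + \left(5 + S\right) \left(F + S\right)$ ($N{\left(F,S \right)} = \left(F + S\right) + \left(F + S\right) \left(5 + S\right) = \left(F + S\right) + \left(5 + S\right) \left(F + S\right) = F + S + \left(5 + S\right) \left(F + S\right)$)
$Z = -1$ ($Z = 0 - 1 = -1$)
$- 1996 \left(Z + \left(3 + 5 N{\left(2,6 \right)}\right)\right) = - 1996 \left(-1 + \left(3 + 5 \left(6^{2} + 6 \cdot 2 + 6 \cdot 6 + 2 \cdot 6\right)\right)\right) = - 1996 \left(-1 + \left(3 + 5 \left(36 + 12 + 36 + 12\right)\right)\right) = - 1996 \left(-1 + \left(3 + 5 \cdot 96\right)\right) = - 1996 \left(-1 + \left(3 + 480\right)\right) = - 1996 \left(-1 + 483\right) = \left(-1996\right) 482 = -962072$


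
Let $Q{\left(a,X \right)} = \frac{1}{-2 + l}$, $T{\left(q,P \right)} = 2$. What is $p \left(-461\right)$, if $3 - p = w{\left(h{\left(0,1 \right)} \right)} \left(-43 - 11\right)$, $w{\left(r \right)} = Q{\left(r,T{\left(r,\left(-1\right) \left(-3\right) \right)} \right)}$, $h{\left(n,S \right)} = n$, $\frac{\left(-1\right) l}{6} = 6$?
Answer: $- \frac{13830}{19} \approx -727.89$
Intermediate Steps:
$l = -36$ ($l = \left(-6\right) 6 = -36$)
$Q{\left(a,X \right)} = - \frac{1}{38}$ ($Q{\left(a,X \right)} = \frac{1}{-2 - 36} = \frac{1}{-38} = - \frac{1}{38}$)
$w{\left(r \right)} = - \frac{1}{38}$
$p = \frac{30}{19}$ ($p = 3 - - \frac{-43 - 11}{38} = 3 - \left(- \frac{1}{38}\right) \left(-54\right) = 3 - \frac{27}{19} = \frac{30}{19} \approx 1.5789$)
$p \left(-461\right) = \frac{30}{19} \left(-461\right) = - \frac{13830}{19}$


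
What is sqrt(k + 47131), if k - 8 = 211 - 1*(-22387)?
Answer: sqrt(69737) ≈ 264.08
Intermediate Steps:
k = 22606 (k = 8 + (211 - 1*(-22387)) = 8 + (211 + 22387) = 8 + 22598 = 22606)
sqrt(k + 47131) = sqrt(22606 + 47131) = sqrt(69737)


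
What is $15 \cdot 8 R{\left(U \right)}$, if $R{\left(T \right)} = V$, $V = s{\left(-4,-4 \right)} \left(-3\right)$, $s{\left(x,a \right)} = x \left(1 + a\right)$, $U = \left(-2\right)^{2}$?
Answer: $-4320$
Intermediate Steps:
$U = 4$
$V = -36$ ($V = - 4 \left(1 - 4\right) \left(-3\right) = \left(-4\right) \left(-3\right) \left(-3\right) = 12 \left(-3\right) = -36$)
$R{\left(T \right)} = -36$
$15 \cdot 8 R{\left(U \right)} = 15 \cdot 8 \left(-36\right) = 120 \left(-36\right) = -4320$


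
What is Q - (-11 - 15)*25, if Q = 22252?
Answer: 22902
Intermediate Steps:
Q - (-11 - 15)*25 = 22252 - (-11 - 15)*25 = 22252 - (-26)*25 = 22252 - 1*(-650) = 22252 + 650 = 22902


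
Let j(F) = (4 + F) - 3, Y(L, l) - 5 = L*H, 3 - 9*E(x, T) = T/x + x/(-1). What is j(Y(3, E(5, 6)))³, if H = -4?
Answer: -216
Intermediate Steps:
E(x, T) = ⅓ + x/9 - T/(9*x) (E(x, T) = ⅓ - (T/x + x/(-1))/9 = ⅓ - (T/x + x*(-1))/9 = ⅓ - (T/x - x)/9 = ⅓ - (-x + T/x)/9 = ⅓ + (x/9 - T/(9*x)) = ⅓ + x/9 - T/(9*x))
Y(L, l) = 5 - 4*L (Y(L, l) = 5 + L*(-4) = 5 - 4*L)
j(F) = 1 + F
j(Y(3, E(5, 6)))³ = (1 + (5 - 4*3))³ = (1 + (5 - 12))³ = (1 - 7)³ = (-6)³ = -216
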